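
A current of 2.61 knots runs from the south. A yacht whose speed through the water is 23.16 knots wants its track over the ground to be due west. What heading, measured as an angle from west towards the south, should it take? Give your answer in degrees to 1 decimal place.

6.5°

The current pushes perpendicular to the desired track; the heading must have a component into the current equal to 2.61 knots: 23.16 sin θ = 2.61.
sin θ = 0.1127, so θ = 6.471°.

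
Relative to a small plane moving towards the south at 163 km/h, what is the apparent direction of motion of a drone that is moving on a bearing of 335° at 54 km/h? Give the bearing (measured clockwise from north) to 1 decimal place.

Taking east as x and north as y: drone velocity = (-22.821, 48.941) km/h; small plane velocity = (0.000, -163.000) km/h.
Velocity of drone relative to small plane = (-22.821, 48.941) − (0.000, -163.000) = (-22.821, 211.941) km/h.
Bearing = atan2(-22.82, 211.94) = 353.85° clockwise from north.

353.9°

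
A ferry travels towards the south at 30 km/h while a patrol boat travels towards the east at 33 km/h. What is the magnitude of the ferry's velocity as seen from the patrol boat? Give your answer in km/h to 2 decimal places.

Taking east as x and north as y: ferry velocity = (0.000, -30.000) km/h; patrol boat velocity = (33.000, 0.000) km/h.
Velocity of ferry relative to patrol boat = (0.000, -30.000) − (33.000, 0.000) = (-33.000, -30.000) km/h.
Magnitude = |(-33.000, -30.000)| = 44.598 km/h.

44.60 km/h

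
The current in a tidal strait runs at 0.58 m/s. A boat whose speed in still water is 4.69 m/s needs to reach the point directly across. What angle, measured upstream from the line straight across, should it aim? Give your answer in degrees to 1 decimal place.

To cancel the current, the upstream component of the boat's velocity must equal the flow: 4.69 sin θ = 0.58.
sin θ = 0.58 / 4.69 = 0.1237.
θ = arcsin(0.1237) = 7.104°.

7.1°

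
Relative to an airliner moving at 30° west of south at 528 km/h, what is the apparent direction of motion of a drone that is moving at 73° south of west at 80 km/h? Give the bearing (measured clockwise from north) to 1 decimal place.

Taking east as x and north as y: drone velocity = (-23.390, -76.504) km/h; airliner velocity = (-264.000, -457.261) km/h.
Velocity of drone relative to airliner = (-23.390, -76.504) − (-264.000, -457.261) = (240.610, 380.757) km/h.
Bearing = atan2(240.61, 380.76) = 32.29° clockwise from north.

032.3°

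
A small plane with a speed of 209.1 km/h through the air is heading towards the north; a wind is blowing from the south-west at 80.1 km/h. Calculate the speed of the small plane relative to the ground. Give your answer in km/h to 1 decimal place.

Taking east as x and north as y: velocity relative to the air = (0.000, 209.100) km/h; the air relative to ground = (56.639, 56.639) km/h.
Velocity relative to ground = (0.000, 209.100) + (56.639, 56.639) = (56.639, 265.739) km/h.
Speed = |(56.639, 265.739)| = 271.708 km/h.

271.7 km/h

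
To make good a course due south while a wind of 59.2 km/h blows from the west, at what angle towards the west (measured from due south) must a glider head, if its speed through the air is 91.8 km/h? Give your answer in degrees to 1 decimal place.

40.2°

The wind pushes perpendicular to the desired track; the heading must have a component into the wind equal to 59.2 km/h: 91.8 sin θ = 59.2.
sin θ = 0.6449, so θ = 40.157°.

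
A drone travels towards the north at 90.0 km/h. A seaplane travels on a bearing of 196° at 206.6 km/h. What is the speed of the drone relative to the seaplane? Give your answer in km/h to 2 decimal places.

294.16 km/h

Taking east as x and north as y: drone velocity = (0.000, 90.000) km/h; seaplane velocity = (-56.947, -198.597) km/h.
Velocity of drone relative to seaplane = (0.000, 90.000) − (-56.947, -198.597) = (56.947, 288.597) km/h.
Magnitude = |(56.947, 288.597)| = 294.161 km/h.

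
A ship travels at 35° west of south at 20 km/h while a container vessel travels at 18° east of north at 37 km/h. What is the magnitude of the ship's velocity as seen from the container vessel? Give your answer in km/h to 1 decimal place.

56.4 km/h

Taking east as x and north as y: ship velocity = (-11.472, -16.383) km/h; container vessel velocity = (11.434, 35.189) km/h.
Velocity of ship relative to container vessel = (-11.472, -16.383) − (11.434, 35.189) = (-22.905, -51.572) km/h.
Magnitude = |(-22.905, -51.572)| = 56.430 km/h.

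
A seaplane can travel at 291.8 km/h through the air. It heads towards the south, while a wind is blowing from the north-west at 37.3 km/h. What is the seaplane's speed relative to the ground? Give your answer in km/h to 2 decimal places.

319.27 km/h

Taking east as x and north as y: velocity relative to the air = (0.000, -291.800) km/h; the air relative to ground = (26.375, -26.375) km/h.
Velocity relative to ground = (0.000, -291.800) + (26.375, -26.375) = (26.375, -318.175) km/h.
Speed = |(26.375, -318.175)| = 319.266 km/h.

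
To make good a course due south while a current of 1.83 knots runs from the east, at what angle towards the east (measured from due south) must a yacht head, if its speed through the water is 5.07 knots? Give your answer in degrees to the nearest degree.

21°

The current pushes perpendicular to the desired track; the heading must have a component into the current equal to 1.83 knots: 5.07 sin θ = 1.83.
sin θ = 0.3609, so θ = 21.158°.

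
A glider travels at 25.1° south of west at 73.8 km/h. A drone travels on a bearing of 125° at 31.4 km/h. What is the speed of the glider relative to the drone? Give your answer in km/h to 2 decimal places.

Taking east as x and north as y: glider velocity = (-66.831, -31.306) km/h; drone velocity = (25.721, -18.010) km/h.
Velocity of glider relative to drone = (-66.831, -31.306) − (25.721, -18.010) = (-92.552, -13.296) km/h.
Magnitude = |(-92.552, -13.296)| = 93.502 km/h.

93.50 km/h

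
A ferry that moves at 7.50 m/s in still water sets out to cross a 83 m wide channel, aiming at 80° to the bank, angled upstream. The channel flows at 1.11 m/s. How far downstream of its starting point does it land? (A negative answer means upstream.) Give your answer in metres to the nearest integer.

Perpendicular speed = 7.386 m/s; crossing time = 83 / 7.386 = 11.237 s.
Net downstream speed = -0.192 m/s.
Drift = -0.192 × 11.237 = -2.162 m (upstream).

-2 m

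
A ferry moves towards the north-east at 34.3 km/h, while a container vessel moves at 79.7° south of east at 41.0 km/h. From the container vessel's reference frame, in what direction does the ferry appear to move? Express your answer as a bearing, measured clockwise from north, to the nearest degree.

015°

Taking east as x and north as y: ferry velocity = (24.254, 24.254) km/h; container vessel velocity = (7.331, -40.339) km/h.
Velocity of ferry relative to container vessel = (24.254, 24.254) − (7.331, -40.339) = (16.923, 64.593) km/h.
Bearing = atan2(16.92, 64.59) = 14.68° clockwise from north.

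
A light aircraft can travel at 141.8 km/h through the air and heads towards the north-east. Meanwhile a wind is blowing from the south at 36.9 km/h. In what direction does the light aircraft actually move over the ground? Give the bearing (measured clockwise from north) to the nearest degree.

Taking east as x and north as y: velocity relative to the air = (100.268, 100.268) km/h; the air relative to ground = (0.000, 36.900) km/h.
Velocity relative to ground = (100.268, 100.268) + (0.000, 36.900) = (100.268, 137.168) km/h.
Bearing = atan2(100.27, 137.17) = 36.17° clockwise from north.

036°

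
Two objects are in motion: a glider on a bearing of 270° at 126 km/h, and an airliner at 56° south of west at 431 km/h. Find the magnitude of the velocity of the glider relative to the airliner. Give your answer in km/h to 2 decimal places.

375.37 km/h

Taking east as x and north as y: glider velocity = (-126.000, 0.000) km/h; airliner velocity = (-241.012, -357.315) km/h.
Velocity of glider relative to airliner = (-126.000, 0.000) − (-241.012, -357.315) = (115.012, 357.315) km/h.
Magnitude = |(115.012, 357.315)| = 375.369 km/h.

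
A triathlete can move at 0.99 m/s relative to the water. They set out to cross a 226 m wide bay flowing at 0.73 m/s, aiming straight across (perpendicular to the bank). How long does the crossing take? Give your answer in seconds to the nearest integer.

228 s

The component of the triathlete's velocity perpendicular to the bank is 0.99 m/s.
The current is parallel to the bank, so it does not affect the crossing time.
Time = 226 / 0.990 = 228.283 s.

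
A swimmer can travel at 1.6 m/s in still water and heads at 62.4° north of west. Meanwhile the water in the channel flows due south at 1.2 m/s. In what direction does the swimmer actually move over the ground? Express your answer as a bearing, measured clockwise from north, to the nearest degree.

286°

Taking east as x and north as y: velocity relative to the water = (-0.741, 1.418) m/s; the water relative to ground = (0.000, -1.200) m/s.
Velocity relative to ground = (-0.741, 1.418) + (0.000, -1.200) = (-0.741, 0.218) m/s.
Bearing = atan2(-0.74, 0.22) = 286.38° clockwise from north.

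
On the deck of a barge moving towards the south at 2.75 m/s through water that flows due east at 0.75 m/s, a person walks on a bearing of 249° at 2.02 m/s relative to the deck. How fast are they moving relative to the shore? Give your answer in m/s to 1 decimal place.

In east/north components (m/s): person relative to barge = (-1.886, -0.724); barge relative to water = (0.000, -2.750); water relative to ground = (0.750, 0.000).
Sum = (-1.136, -3.474) m/s.
Speed = |(-1.136, -3.474)| = 3.655 m/s.

3.7 m/s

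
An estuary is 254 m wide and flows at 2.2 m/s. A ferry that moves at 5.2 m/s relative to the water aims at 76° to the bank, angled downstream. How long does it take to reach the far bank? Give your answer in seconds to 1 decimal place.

The component of the ferry's velocity perpendicular to the bank is 5.2 × sin 76° = 5.046 m/s.
Only the cross-stream component determines the crossing time; the current contributes nothing perpendicular to the bank.
Time = 254 / 5.046 = 50.342 s.

50.3 s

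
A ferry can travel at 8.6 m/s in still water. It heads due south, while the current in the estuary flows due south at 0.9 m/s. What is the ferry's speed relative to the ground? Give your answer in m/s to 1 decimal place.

9.5 m/s

Taking east as x and north as y: velocity relative to the water = (0.000, -8.600) m/s; the water relative to ground = (0.000, -0.900) m/s.
Velocity relative to ground = (0.000, -8.600) + (0.000, -0.900) = (0.000, -9.500) m/s.
Speed = |(0.000, -9.500)| = 9.500 m/s.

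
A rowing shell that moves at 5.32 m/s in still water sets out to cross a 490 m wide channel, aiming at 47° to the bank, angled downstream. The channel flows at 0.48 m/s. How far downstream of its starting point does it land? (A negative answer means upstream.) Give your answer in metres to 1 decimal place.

517.4 m

Perpendicular speed = 3.891 m/s; crossing time = 490 / 3.891 = 125.938 s.
Net downstream speed = 4.108 m/s.
Drift = 4.108 × 125.938 = 517.383 m (downstream).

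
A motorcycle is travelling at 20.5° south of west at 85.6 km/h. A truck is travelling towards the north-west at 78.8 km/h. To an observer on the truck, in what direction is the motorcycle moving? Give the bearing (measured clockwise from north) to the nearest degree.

196°

Taking east as x and north as y: motorcycle velocity = (-80.179, -29.978) km/h; truck velocity = (-55.720, 55.720) km/h.
Velocity of motorcycle relative to truck = (-80.179, -29.978) − (-55.720, 55.720) = (-24.459, -85.698) km/h.
Bearing = atan2(-24.46, -85.70) = 195.93° clockwise from north.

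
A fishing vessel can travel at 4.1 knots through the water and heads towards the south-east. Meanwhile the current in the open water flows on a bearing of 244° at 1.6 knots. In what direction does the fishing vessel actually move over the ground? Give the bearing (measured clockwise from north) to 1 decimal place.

Taking east as x and north as y: velocity relative to the water = (2.899, -2.899) knots; the water relative to ground = (-1.438, -0.701) knots.
Velocity relative to ground = (2.899, -2.899) + (-1.438, -0.701) = (1.461, -3.601) knots.
Bearing = atan2(1.46, -3.60) = 157.91° clockwise from north.

157.9°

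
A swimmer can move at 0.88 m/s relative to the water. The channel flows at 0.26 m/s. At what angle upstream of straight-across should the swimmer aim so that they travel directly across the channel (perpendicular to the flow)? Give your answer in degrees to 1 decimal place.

17.2°

To cancel the current, the upstream component of the swimmer's velocity must equal the flow: 0.88 sin θ = 0.26.
sin θ = 0.26 / 0.88 = 0.2955.
θ = arcsin(0.2955) = 17.185°.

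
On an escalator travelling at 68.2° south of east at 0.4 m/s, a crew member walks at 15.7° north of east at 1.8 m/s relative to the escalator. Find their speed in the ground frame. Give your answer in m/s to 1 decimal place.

Taking east as x and north as y: escalator velocity = (0.149, -0.371) m/s; crew member velocity relative to escalator = (1.733, 0.487) m/s.
Velocity relative to ground = (0.149, -0.371) + (1.733, 0.487) = (1.881, 0.116) m/s.
Speed = |(1.881, 0.116)| = 1.885 m/s.

1.9 m/s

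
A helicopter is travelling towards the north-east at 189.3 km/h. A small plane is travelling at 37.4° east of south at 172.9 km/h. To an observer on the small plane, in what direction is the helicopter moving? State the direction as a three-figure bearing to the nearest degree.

006°

Taking east as x and north as y: helicopter velocity = (133.855, 133.855) km/h; small plane velocity = (105.015, -137.354) km/h.
Velocity of helicopter relative to small plane = (133.855, 133.855) − (105.015, -137.354) = (28.840, 271.210) km/h.
Bearing = atan2(28.84, 271.21) = 6.07° clockwise from north.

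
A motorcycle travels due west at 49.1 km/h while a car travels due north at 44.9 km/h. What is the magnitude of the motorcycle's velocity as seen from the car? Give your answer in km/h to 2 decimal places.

66.53 km/h

Taking east as x and north as y: motorcycle velocity = (-49.100, 0.000) km/h; car velocity = (0.000, 44.900) km/h.
Velocity of motorcycle relative to car = (-49.100, 0.000) − (0.000, 44.900) = (-49.100, -44.900) km/h.
Magnitude = |(-49.100, -44.900)| = 66.534 km/h.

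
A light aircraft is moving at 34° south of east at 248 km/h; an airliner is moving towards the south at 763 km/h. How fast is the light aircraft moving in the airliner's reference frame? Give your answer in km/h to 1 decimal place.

657.3 km/h

Taking east as x and north as y: light aircraft velocity = (205.601, -138.680) km/h; airliner velocity = (0.000, -763.000) km/h.
Velocity of light aircraft relative to airliner = (205.601, -138.680) − (0.000, -763.000) = (205.601, 624.320) km/h.
Magnitude = |(205.601, 624.320)| = 657.303 km/h.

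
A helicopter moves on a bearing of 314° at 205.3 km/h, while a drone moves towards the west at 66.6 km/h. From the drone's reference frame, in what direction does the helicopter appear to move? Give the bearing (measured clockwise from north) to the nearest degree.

Taking east as x and north as y: helicopter velocity = (-147.680, 142.613) km/h; drone velocity = (-66.600, 0.000) km/h.
Velocity of helicopter relative to drone = (-147.680, 142.613) − (-66.600, 0.000) = (-81.080, 142.613) km/h.
Bearing = atan2(-81.08, 142.61) = 330.38° clockwise from north.

330°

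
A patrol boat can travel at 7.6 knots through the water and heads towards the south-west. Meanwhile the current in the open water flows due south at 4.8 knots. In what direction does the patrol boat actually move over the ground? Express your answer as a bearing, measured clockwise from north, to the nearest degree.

Taking east as x and north as y: velocity relative to the water = (-5.374, -5.374) knots; the water relative to ground = (0.000, -4.800) knots.
Velocity relative to ground = (-5.374, -5.374) + (0.000, -4.800) = (-5.374, -10.174) knots.
Bearing = atan2(-5.37, -10.17) = 207.84° clockwise from north.

208°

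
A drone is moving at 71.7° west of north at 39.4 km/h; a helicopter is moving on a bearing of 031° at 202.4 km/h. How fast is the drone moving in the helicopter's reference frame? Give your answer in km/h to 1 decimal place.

214.5 km/h

Taking east as x and north as y: drone velocity = (-37.407, 12.371) km/h; helicopter velocity = (104.244, 173.491) km/h.
Velocity of drone relative to helicopter = (-37.407, 12.371) − (104.244, 173.491) = (-141.651, -161.119) km/h.
Magnitude = |(-141.651, -161.119)| = 214.533 km/h.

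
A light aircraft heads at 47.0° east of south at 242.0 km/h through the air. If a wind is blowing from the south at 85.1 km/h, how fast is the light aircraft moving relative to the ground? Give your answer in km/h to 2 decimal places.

194.21 km/h

Taking east as x and north as y: velocity relative to the air = (176.988, -165.044) km/h; the air relative to ground = (0.000, 85.100) km/h.
Velocity relative to ground = (176.988, -165.044) + (0.000, 85.100) = (176.988, -79.944) km/h.
Speed = |(176.988, -79.944)| = 194.205 km/h.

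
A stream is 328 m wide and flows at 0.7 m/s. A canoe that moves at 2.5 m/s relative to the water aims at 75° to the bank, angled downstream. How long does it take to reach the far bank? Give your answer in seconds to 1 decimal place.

The component of the canoe's velocity perpendicular to the bank is 2.5 × sin 75° = 2.415 m/s.
The current is parallel to the bank, so it does not affect the crossing time.
Time = 328 / 2.415 = 135.828 s.

135.8 s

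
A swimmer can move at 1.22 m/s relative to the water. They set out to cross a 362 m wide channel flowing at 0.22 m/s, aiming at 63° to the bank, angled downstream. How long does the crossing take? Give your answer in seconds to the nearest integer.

The component of the swimmer's velocity perpendicular to the bank is 1.22 × sin 63° = 1.087 m/s.
Only the cross-stream component determines the crossing time; the current contributes nothing perpendicular to the bank.
Time = 362 / 1.087 = 333.018 s.

333 s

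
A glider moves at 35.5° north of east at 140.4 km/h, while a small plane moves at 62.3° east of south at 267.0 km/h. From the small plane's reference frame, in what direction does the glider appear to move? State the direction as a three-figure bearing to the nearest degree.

Taking east as x and north as y: glider velocity = (114.302, 81.531) km/h; small plane velocity = (236.400, -124.113) km/h.
Velocity of glider relative to small plane = (114.302, 81.531) − (236.400, -124.113) = (-122.098, 205.644) km/h.
Bearing = atan2(-122.10, 205.64) = 329.30° clockwise from north.

329°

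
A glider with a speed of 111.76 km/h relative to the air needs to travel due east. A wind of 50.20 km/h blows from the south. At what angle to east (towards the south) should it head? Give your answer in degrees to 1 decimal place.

26.7°

The wind pushes perpendicular to the desired track; the heading must have a component into the wind equal to 50.20 km/h: 111.76 sin θ = 50.20.
sin θ = 0.4492, so θ = 26.691°.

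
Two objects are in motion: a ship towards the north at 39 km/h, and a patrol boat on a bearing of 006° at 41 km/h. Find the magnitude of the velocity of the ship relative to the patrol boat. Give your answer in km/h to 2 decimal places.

4.64 km/h

Taking east as x and north as y: ship velocity = (0.000, 39.000) km/h; patrol boat velocity = (4.286, 40.775) km/h.
Velocity of ship relative to patrol boat = (0.000, 39.000) − (4.286, 40.775) = (-4.286, -1.775) km/h.
Magnitude = |(-4.286, -1.775)| = 4.639 km/h.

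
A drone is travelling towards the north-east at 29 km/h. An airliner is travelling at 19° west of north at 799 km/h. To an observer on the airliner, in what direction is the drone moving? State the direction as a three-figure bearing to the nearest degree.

159°

Taking east as x and north as y: drone velocity = (20.506, 20.506) km/h; airliner velocity = (-260.129, 755.469) km/h.
Velocity of drone relative to airliner = (20.506, 20.506) − (-260.129, 755.469) = (280.635, -734.963) km/h.
Bearing = atan2(280.64, -734.96) = 159.10° clockwise from north.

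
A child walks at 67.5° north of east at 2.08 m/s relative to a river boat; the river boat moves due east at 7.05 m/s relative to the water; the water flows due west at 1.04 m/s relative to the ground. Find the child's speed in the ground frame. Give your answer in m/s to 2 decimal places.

7.07 m/s

In east/north components (m/s): child relative to river boat = (0.796, 1.922); river boat relative to water = (7.050, 0.000); water relative to ground = (-1.040, 0.000).
Sum = (6.806, 1.922) m/s.
Speed = |(6.806, 1.922)| = 7.072 m/s.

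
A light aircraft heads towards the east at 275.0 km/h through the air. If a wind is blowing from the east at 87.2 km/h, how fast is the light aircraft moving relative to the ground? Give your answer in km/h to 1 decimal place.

Taking east as x and north as y: velocity relative to the air = (275.000, 0.000) km/h; the air relative to ground = (-87.200, 0.000) km/h.
Velocity relative to ground = (275.000, 0.000) + (-87.200, 0.000) = (187.800, 0.000) km/h.
Speed = |(187.800, 0.000)| = 187.800 km/h.

187.8 km/h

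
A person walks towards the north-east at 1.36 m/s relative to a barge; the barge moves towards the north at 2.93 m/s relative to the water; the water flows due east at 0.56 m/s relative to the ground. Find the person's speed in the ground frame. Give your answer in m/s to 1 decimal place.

4.2 m/s

In east/north components (m/s): person relative to barge = (0.962, 0.962); barge relative to water = (0.000, 2.930); water relative to ground = (0.560, 0.000).
Sum = (1.522, 3.892) m/s.
Speed = |(1.522, 3.892)| = 4.179 m/s.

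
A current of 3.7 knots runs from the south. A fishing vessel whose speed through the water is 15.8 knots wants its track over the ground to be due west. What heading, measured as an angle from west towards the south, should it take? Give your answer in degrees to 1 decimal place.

The current pushes perpendicular to the desired track; the heading must have a component into the current equal to 3.7 knots: 15.8 sin θ = 3.7.
sin θ = 0.2342, so θ = 13.543°.

13.5°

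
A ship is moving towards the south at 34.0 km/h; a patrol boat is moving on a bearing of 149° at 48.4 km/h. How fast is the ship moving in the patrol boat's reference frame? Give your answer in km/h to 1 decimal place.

26.0 km/h

Taking east as x and north as y: ship velocity = (0.000, -34.000) km/h; patrol boat velocity = (24.928, -41.487) km/h.
Velocity of ship relative to patrol boat = (0.000, -34.000) − (24.928, -41.487) = (-24.928, 7.487) km/h.
Magnitude = |(-24.928, 7.487)| = 26.028 km/h.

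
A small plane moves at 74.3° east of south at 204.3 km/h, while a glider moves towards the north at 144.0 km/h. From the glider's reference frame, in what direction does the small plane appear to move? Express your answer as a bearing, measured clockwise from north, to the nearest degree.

135°

Taking east as x and north as y: small plane velocity = (196.678, -55.284) km/h; glider velocity = (0.000, 144.000) km/h.
Velocity of small plane relative to glider = (196.678, -55.284) − (0.000, 144.000) = (196.678, -199.284) km/h.
Bearing = atan2(196.68, -199.28) = 135.38° clockwise from north.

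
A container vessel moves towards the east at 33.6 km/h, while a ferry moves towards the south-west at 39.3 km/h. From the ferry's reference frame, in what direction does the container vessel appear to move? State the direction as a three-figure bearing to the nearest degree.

Taking east as x and north as y: container vessel velocity = (33.600, 0.000) km/h; ferry velocity = (-27.789, -27.789) km/h.
Velocity of container vessel relative to ferry = (33.600, 0.000) − (-27.789, -27.789) = (61.389, 27.789) km/h.
Bearing = atan2(61.39, 27.79) = 65.65° clockwise from north.

066°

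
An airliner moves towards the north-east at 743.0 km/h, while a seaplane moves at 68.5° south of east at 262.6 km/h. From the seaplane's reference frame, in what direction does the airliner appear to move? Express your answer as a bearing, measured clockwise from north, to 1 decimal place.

029.1°

Taking east as x and north as y: airliner velocity = (525.380, 525.380) km/h; seaplane velocity = (96.243, -244.328) km/h.
Velocity of airliner relative to seaplane = (525.380, 525.380) − (96.243, -244.328) = (429.137, 769.708) km/h.
Bearing = atan2(429.14, 769.71) = 29.14° clockwise from north.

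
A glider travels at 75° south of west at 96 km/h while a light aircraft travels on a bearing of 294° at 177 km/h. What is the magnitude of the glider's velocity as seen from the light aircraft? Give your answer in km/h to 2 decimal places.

Taking east as x and north as y: glider velocity = (-24.847, -92.729) km/h; light aircraft velocity = (-161.698, 71.992) km/h.
Velocity of glider relative to light aircraft = (-24.847, -92.729) − (-161.698, 71.992) = (136.851, -164.721) km/h.
Magnitude = |(136.851, -164.721)| = 214.152 km/h.

214.15 km/h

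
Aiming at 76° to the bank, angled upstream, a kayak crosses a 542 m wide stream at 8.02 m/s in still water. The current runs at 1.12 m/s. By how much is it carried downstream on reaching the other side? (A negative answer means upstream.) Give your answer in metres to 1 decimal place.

-57.1 m

Perpendicular speed = 7.782 m/s; crossing time = 542 / 7.782 = 69.650 s.
Net downstream speed = -0.820 m/s.
Drift = -0.820 × 69.650 = -57.128 m (upstream).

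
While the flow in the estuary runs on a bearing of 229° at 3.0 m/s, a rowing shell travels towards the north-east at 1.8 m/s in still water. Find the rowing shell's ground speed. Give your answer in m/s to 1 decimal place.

Taking east as x and north as y: velocity relative to the water = (1.273, 1.273) m/s; the water relative to ground = (-2.264, -1.968) m/s.
Velocity relative to ground = (1.273, 1.273) + (-2.264, -1.968) = (-0.991, -0.695) m/s.
Speed = |(-0.991, -0.695)| = 1.211 m/s.

1.2 m/s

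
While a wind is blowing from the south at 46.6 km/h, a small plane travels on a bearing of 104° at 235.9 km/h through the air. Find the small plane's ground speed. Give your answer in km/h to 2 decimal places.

Taking east as x and north as y: velocity relative to the air = (228.893, -57.069) km/h; the air relative to ground = (0.000, 46.600) km/h.
Velocity relative to ground = (228.893, -57.069) + (0.000, 46.600) = (228.893, -10.469) km/h.
Speed = |(228.893, -10.469)| = 229.132 km/h.

229.13 km/h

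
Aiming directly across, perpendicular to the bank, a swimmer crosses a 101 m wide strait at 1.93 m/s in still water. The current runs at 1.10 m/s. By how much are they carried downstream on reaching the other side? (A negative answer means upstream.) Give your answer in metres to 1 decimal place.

57.6 m

Perpendicular speed = 1.930 m/s; crossing time = 101 / 1.930 = 52.332 s.
Net downstream speed = 1.100 m/s.
Drift = 1.100 × 52.332 = 57.565 m (downstream).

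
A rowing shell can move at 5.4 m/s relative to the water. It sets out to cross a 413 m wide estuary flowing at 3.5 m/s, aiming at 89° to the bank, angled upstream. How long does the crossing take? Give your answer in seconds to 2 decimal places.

The component of the rowing shell's velocity perpendicular to the bank is 5.4 × sin 89° = 5.399 m/s.
The flow acts along the bank and has no component across it.
Time = 413 / 5.399 = 76.493 s.

76.49 s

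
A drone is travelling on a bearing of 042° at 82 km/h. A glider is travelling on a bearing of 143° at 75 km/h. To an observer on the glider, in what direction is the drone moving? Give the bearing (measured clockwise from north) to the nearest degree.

005°

Taking east as x and north as y: drone velocity = (54.869, 60.938) km/h; glider velocity = (45.136, -59.898) km/h.
Velocity of drone relative to glider = (54.869, 60.938) − (45.136, -59.898) = (9.733, 120.836) km/h.
Bearing = atan2(9.73, 120.84) = 4.60° clockwise from north.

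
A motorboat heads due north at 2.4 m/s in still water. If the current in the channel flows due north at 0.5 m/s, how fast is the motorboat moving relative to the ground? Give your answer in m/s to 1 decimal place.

Taking east as x and north as y: velocity relative to the water = (0.000, 2.400) m/s; the water relative to ground = (0.000, 0.500) m/s.
Velocity relative to ground = (0.000, 2.400) + (0.000, 0.500) = (0.000, 2.900) m/s.
Speed = |(0.000, 2.900)| = 2.900 m/s.

2.9 m/s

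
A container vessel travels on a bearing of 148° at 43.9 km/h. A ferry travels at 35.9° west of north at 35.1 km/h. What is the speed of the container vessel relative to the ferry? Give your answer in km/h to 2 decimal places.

Taking east as x and north as y: container vessel velocity = (23.263, -37.229) km/h; ferry velocity = (-20.582, 28.432) km/h.
Velocity of container vessel relative to ferry = (23.263, -37.229) − (-20.582, 28.432) = (43.845, -65.662) km/h.
Magnitude = |(43.845, -65.662)| = 78.955 km/h.

78.95 km/h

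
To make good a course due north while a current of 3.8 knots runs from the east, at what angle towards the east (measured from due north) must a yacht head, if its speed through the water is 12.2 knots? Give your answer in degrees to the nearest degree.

18°

The current pushes perpendicular to the desired track; the heading must have a component into the current equal to 3.8 knots: 12.2 sin θ = 3.8.
sin θ = 0.3115, so θ = 18.148°.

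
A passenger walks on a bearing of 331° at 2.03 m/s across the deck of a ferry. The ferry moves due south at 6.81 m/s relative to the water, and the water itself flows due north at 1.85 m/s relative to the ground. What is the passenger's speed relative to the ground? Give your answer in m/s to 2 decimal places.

In east/north components (m/s): passenger relative to ferry = (-0.984, 1.775); ferry relative to water = (0.000, -6.810); water relative to ground = (0.000, 1.850).
Sum = (-0.984, -3.185) m/s.
Speed = |(-0.984, -3.185)| = 3.333 m/s.

3.33 m/s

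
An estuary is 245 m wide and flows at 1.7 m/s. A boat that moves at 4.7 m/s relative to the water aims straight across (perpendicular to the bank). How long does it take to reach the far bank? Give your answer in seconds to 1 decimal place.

52.1 s

The component of the boat's velocity perpendicular to the bank is 4.7 m/s.
The current is parallel to the bank, so it does not affect the crossing time.
Time = 245 / 4.700 = 52.128 s.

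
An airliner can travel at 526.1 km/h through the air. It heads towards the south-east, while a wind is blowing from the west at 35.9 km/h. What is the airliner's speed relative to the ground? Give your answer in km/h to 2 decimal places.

552.07 km/h

Taking east as x and north as y: velocity relative to the air = (372.009, -372.009) km/h; the air relative to ground = (35.900, 0.000) km/h.
Velocity relative to ground = (372.009, -372.009) + (35.900, 0.000) = (407.909, -372.009) km/h.
Speed = |(407.909, -372.009)| = 552.069 km/h.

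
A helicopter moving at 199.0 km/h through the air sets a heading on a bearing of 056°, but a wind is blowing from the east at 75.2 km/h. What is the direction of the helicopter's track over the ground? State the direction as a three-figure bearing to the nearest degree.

Taking east as x and north as y: velocity relative to the air = (164.978, 111.279) km/h; the air relative to ground = (-75.200, 0.000) km/h.
Velocity relative to ground = (164.978, 111.279) + (-75.200, 0.000) = (89.778, 111.279) km/h.
Bearing = atan2(89.78, 111.28) = 38.90° clockwise from north.

039°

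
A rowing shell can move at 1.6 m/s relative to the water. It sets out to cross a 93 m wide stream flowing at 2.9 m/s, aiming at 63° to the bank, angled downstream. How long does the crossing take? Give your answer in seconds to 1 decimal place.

The component of the rowing shell's velocity perpendicular to the bank is 1.6 × sin 63° = 1.426 m/s.
Only the cross-stream component determines the crossing time; the current contributes nothing perpendicular to the bank.
Time = 93 / 1.426 = 65.235 s.

65.2 s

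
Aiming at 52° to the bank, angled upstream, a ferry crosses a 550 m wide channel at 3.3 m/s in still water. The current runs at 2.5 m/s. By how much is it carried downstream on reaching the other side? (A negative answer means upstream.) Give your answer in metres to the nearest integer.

99 m

Perpendicular speed = 2.600 m/s; crossing time = 550 / 2.600 = 211.503 s.
Net downstream speed = 0.468 m/s.
Drift = 0.468 × 211.503 = 99.050 m (downstream).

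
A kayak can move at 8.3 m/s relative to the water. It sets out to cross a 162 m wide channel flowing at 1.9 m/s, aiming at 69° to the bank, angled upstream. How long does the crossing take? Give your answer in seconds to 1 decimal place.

The component of the kayak's velocity perpendicular to the bank is 8.3 × sin 69° = 7.749 m/s.
The flow acts along the bank and has no component across it.
Time = 162 / 7.749 = 20.907 s.

20.9 s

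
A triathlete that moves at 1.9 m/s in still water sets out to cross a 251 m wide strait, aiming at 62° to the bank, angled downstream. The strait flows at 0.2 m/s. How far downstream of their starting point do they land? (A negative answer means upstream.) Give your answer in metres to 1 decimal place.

Perpendicular speed = 1.678 m/s; crossing time = 251 / 1.678 = 149.618 s.
Net downstream speed = 1.092 m/s.
Drift = 1.092 × 149.618 = 163.383 m (downstream).

163.4 m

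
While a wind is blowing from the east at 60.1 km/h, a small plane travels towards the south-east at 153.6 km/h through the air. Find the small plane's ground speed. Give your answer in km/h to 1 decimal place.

119.0 km/h

Taking east as x and north as y: velocity relative to the air = (108.612, -108.612) km/h; the air relative to ground = (-60.100, 0.000) km/h.
Velocity relative to ground = (108.612, -108.612) + (-60.100, 0.000) = (48.512, -108.612) km/h.
Speed = |(48.512, -108.612)| = 118.953 km/h.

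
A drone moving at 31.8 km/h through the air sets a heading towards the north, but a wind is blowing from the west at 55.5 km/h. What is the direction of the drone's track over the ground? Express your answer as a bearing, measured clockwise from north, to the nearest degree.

Taking east as x and north as y: velocity relative to the air = (0.000, 31.800) km/h; the air relative to ground = (55.500, 0.000) km/h.
Velocity relative to ground = (0.000, 31.800) + (55.500, 0.000) = (55.500, 31.800) km/h.
Bearing = atan2(55.50, 31.80) = 60.19° clockwise from north.

060°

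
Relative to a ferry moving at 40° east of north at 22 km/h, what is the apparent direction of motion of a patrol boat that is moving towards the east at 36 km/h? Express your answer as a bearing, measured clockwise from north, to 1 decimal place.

Taking east as x and north as y: patrol boat velocity = (36.000, 0.000) km/h; ferry velocity = (14.141, 16.853) km/h.
Velocity of patrol boat relative to ferry = (36.000, 0.000) − (14.141, 16.853) = (21.859, -16.853) km/h.
Bearing = atan2(21.86, -16.85) = 127.63° clockwise from north.

127.6°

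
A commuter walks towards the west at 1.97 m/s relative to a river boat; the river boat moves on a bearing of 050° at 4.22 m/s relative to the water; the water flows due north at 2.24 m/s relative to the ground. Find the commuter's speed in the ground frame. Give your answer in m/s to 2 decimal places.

In east/north components (m/s): commuter relative to river boat = (-1.970, 0.000); river boat relative to water = (3.233, 2.713); water relative to ground = (0.000, 2.240).
Sum = (1.263, 4.953) m/s.
Speed = |(1.263, 4.953)| = 5.111 m/s.

5.11 m/s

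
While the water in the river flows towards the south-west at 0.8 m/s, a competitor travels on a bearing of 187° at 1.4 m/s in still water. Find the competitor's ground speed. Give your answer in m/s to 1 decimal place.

Taking east as x and north as y: velocity relative to the water = (-0.171, -1.390) m/s; the water relative to ground = (-0.566, -0.566) m/s.
Velocity relative to ground = (-0.171, -1.390) + (-0.566, -0.566) = (-0.736, -1.955) m/s.
Speed = |(-0.736, -1.955)| = 2.089 m/s.

2.1 m/s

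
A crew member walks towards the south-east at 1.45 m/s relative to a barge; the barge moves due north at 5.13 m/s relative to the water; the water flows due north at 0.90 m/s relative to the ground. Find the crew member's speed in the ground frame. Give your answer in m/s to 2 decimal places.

In east/north components (m/s): crew member relative to barge = (1.025, -1.025); barge relative to water = (0.000, 5.130); water relative to ground = (0.000, 0.900).
Sum = (1.025, 5.005) m/s.
Speed = |(1.025, 5.005)| = 5.109 m/s.

5.11 m/s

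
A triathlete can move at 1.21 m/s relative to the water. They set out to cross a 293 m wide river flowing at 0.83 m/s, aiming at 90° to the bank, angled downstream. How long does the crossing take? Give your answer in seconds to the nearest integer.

The component of the triathlete's velocity perpendicular to the bank is 1.21 m/s.
The current is parallel to the bank, so it does not affect the crossing time.
Time = 293 / 1.210 = 242.149 s.

242 s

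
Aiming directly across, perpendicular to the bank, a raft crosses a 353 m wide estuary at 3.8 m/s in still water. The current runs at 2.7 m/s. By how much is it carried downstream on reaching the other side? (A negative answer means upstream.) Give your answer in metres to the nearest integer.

Perpendicular speed = 3.800 m/s; crossing time = 353 / 3.800 = 92.895 s.
Net downstream speed = 2.700 m/s.
Drift = 2.700 × 92.895 = 250.816 m (downstream).

251 m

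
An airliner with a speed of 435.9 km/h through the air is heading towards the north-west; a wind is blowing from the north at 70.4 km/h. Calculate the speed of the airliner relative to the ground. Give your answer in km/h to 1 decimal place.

389.3 km/h

Taking east as x and north as y: velocity relative to the air = (-308.228, 308.228) km/h; the air relative to ground = (0.000, -70.400) km/h.
Velocity relative to ground = (-308.228, 308.228) + (0.000, -70.400) = (-308.228, 237.828) km/h.
Speed = |(-308.228, 237.828)| = 389.315 km/h.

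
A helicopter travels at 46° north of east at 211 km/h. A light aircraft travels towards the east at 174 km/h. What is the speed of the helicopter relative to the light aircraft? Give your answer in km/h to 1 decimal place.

154.2 km/h

Taking east as x and north as y: helicopter velocity = (146.573, 151.781) km/h; light aircraft velocity = (174.000, 0.000) km/h.
Velocity of helicopter relative to light aircraft = (146.573, 151.781) − (174.000, 0.000) = (-27.427, 151.781) km/h.
Magnitude = |(-27.427, 151.781)| = 154.239 km/h.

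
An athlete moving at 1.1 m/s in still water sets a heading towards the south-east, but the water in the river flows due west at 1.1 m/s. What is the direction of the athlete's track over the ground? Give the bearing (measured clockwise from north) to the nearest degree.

Taking east as x and north as y: velocity relative to the water = (0.778, -0.778) m/s; the water relative to ground = (-1.100, 0.000) m/s.
Velocity relative to ground = (0.778, -0.778) + (-1.100, 0.000) = (-0.322, -0.778) m/s.
Bearing = atan2(-0.32, -0.78) = 202.50° clockwise from north.

202°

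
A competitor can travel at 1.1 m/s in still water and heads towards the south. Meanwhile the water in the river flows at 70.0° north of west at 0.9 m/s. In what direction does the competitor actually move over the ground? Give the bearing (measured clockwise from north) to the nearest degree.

Taking east as x and north as y: velocity relative to the water = (0.000, -1.100) m/s; the water relative to ground = (-0.308, 0.846) m/s.
Velocity relative to ground = (0.000, -1.100) + (-0.308, 0.846) = (-0.308, -0.254) m/s.
Bearing = atan2(-0.31, -0.25) = 230.44° clockwise from north.

230°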